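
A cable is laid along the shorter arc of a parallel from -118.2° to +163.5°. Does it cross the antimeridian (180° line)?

Yes

Naïve |163.5 − -118.2| = 281.7° > 180°, so the shorter arc goes the other way round — across 180°.
Signed shortest Δλ = ((163.5 − -118.2 + 180) mod 360) − 180 = -78.3°.
Going west by 78.3° from -118.2° passes through 180° before reaching +163.5°.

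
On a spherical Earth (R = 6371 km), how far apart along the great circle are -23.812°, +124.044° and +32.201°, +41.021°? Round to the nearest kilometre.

Δλ = 41.021 − 124.044 = -83.023°.
Δφ = 32.201 − -23.812 = 56.013°.
a = sin²(Δφ/2) + cos φ₁ · cos φ₂ · sin²(Δλ/2) = 0.560555.
c = 2·atan2(√a, √(1−a)) = 1.69221 rad → d = 6371·c ≈ 10781.04 km.

10781 km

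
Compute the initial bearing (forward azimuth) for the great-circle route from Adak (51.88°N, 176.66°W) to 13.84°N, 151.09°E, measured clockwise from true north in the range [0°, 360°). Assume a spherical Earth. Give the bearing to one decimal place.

226.1°

Δλ = 151.09 − -176.66 = 327.75°; wrapped into (−180°, 180°]: -32.25°.
θ = atan2( sin Δλ · cos φ₂ , cos φ₁ · sin φ₂ − sin φ₁ · cos φ₂ · cos Δλ )
  = atan2(-0.51812, -0.49837) = -133.887° → normalised to [0°, 360°): 226.113°.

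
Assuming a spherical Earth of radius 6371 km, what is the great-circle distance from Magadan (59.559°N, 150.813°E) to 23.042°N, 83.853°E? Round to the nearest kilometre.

Δλ = 83.853 − 150.813 = -66.960°.
Δφ = 23.042 − 59.559 = -36.517°.
a = sin²(Δφ/2) + cos φ₁ · cos φ₂ · sin²(Δλ/2) = 0.240040.
c = 2·atan2(√a, √(1−a)) = 1.02404 rad → d = 6371·c ≈ 6524.15 km.

6524 km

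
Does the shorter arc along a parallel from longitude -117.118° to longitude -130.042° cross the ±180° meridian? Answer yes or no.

Signed shortest Δλ = ((-130.042 − -117.118 + 180) mod 360) − 180 = -12.924°.
Going west by 12.924° from -117.118° reaches -130.042° without touching 180°.

No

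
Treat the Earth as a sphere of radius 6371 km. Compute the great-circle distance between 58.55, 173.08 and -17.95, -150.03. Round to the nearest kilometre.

9151 km

Δλ = -150.03 − 173.08 = -323.11°; wrapped into (−180°, 180°]: 36.89°.
Δφ = -17.95 − 58.55 = -76.50°.
a = sin²(Δφ/2) + cos φ₁ · cos φ₂ · sin²(Δλ/2) = 0.432965.
c = 2·atan2(√a, √(1−a)) = 1.43632 rad → d = 6371·c ≈ 9150.81 km.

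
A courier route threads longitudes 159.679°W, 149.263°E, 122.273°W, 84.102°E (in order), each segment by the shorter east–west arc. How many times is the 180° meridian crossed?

3

Leg 1: -159.679° → +149.263°, shortest Δλ = -51.058° (west) — crosses 180°.
Leg 2: +149.263° → -122.273°, shortest Δλ = 88.464° (east) — crosses 180°.
Leg 3: -122.273° → +84.102°, shortest Δλ = -153.625° (west) — crosses 180°.
Total crossings: 3.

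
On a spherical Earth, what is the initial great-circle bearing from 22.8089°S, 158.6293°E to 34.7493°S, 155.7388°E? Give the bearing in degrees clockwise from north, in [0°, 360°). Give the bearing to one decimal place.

Δλ = 155.7388 − 158.6293 = -2.8905°.
θ = atan2( sin Δλ · cos φ₂ , cos φ₁ · sin φ₂ − sin φ₁ · cos φ₂ · cos Δλ )
  = atan2(-0.04143, -0.20730) = -168.697° → normalised to [0°, 360°): 191.303°.

191.3°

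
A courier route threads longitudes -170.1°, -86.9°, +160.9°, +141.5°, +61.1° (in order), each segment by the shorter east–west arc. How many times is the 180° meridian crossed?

1

Leg 1: -170.1° → -86.9°, shortest Δλ = 83.2° (east) — does not cross 180°.
Leg 2: -86.9° → +160.9°, shortest Δλ = -112.2° (west) — crosses 180°.
Leg 3: +160.9° → +141.5°, shortest Δλ = -19.4° (west) — does not cross 180°.
Leg 4: +141.5° → +61.1°, shortest Δλ = -80.4° (west) — does not cross 180°.
Total crossings: 1.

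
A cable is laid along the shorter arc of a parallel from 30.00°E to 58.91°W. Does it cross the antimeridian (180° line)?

Signed shortest Δλ = ((-58.91 − 30.00 + 180) mod 360) − 180 = -88.91°.
Going west by 88.91° from +30.00° reaches -58.91° without touching 180°.

No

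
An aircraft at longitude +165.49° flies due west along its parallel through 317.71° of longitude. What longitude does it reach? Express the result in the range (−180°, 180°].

-152.22°

Start at +165.49°; shift −317.71° → -152.22°.
-152.22° already lies in (−180°, 180°].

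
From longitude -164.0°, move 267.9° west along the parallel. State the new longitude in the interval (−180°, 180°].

-71.9°

Start at -164.0°; shift −267.9° → -431.9°.
-431.9° lies outside (−180°, 180°]; add 360° → -71.9°.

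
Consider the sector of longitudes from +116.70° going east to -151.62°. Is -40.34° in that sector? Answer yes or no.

No

Band width going east from +116.70° to -151.62°: ((-151.62 − 116.70) mod 360) = 91.68°.
Offset of -40.34° east of the west edge: ((-40.34 − 116.70) mod 360) = 202.96°.
202.96° > 91.68° ⇒ outside.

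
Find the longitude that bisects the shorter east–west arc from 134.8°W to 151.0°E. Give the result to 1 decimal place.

171.9°W

Signed shortest Δλ from -134.8° to +151.0° is -74.2°.
Midpoint longitude = -134.8° + (-74.2°)/2 = -134.8° − 37.1° = -171.9°.
(The naïve average (-134.8 + +151.0)/2 = 8.1° is on the wrong side of the globe.)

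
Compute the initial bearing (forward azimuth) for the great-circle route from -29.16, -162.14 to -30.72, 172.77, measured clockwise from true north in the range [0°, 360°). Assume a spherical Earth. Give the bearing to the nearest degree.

Δλ = 172.77 − -162.14 = 334.91°; wrapped into (−180°, 180°]: -25.09°.
θ = atan2( sin Δλ · cos φ₂ , cos φ₁ · sin φ₂ − sin φ₁ · cos φ₂ · cos Δλ )
  = atan2(-0.36454, -0.06675) = -100.376° → normalised to [0°, 360°): 259.624°.

260°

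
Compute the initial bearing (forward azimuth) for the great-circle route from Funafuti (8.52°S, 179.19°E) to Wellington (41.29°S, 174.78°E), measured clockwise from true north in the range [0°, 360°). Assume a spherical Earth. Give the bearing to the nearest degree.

Δλ = 174.78 − 179.19 = -4.41°.
θ = atan2( sin Δλ · cos φ₂ , cos φ₁ · sin φ₂ − sin φ₁ · cos φ₂ · cos Δλ )
  = atan2(-0.05778, -0.54160) = -173.911° → normalised to [0°, 360°): 186.089°.

186°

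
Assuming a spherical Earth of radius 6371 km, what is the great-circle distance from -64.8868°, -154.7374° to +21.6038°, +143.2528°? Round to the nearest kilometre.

Δλ = 143.2528 − -154.7374 = 297.9902°; wrapped into (−180°, 180°]: -62.0098°.
Δφ = 21.6038 − -64.8868 = 86.4906°.
a = sin²(Δφ/2) + cos φ₁ · cos φ₂ · sin²(Δλ/2) = 0.574095.
c = 2·atan2(√a, √(1−a)) = 1.71953 rad → d = 6371·c ≈ 10955.16 km.

10955 km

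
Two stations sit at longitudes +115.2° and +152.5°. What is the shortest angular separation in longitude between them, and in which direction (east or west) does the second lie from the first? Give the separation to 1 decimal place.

37.3° east

Raw difference: 152.5 − 115.2 = 37.3°.
Normalise into (−180°, 180°]: 37.3° stays 37.3°.
Positive ⇒ the second point lies to the east; separation 37.3°.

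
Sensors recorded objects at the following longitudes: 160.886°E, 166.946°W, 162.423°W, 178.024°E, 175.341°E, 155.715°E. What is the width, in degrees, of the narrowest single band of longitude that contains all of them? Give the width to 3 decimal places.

Sort the longitudes: -166.946°, -162.423°, +155.715°, +160.886°, +175.341°, +178.024°.
Eastward gaps between consecutive values (wrapping around): 4.523°, 318.138°, 5.171°, 14.455°, 2.683°, 15.030°.
Largest gap = 318.138° ⇒ minimal covering band is its complement: 360° − 318.138° = 41.862°.
Band runs from +155.715° eastward to -162.423°, crossing the antimeridian.

41.862°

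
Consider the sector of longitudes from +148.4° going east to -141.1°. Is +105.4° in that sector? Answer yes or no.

Band width going east from +148.4° to -141.1°: ((-141.1 − 148.4) mod 360) = 70.5°.
Offset of +105.4° east of the west edge: ((105.4 − 148.4) mod 360) = 317.0°.
317.0° > 70.5° ⇒ outside.

No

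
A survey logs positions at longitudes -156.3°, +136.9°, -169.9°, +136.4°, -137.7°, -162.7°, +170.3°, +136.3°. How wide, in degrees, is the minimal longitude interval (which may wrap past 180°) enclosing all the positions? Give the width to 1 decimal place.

Sort the longitudes: -169.9°, -162.7°, -156.3°, -137.7°, +136.3°, +136.4°, +136.9°, +170.3°.
Eastward gaps between consecutive values (wrapping around): 7.2°, 6.4°, 18.6°, 274.0°, 0.1°, 0.5°, 33.4°, 19.8°.
Largest gap = 274.0° ⇒ minimal covering band is its complement: 360° − 274.0° = 86.0°.
Band runs from +136.3° eastward to -137.7°, crossing the antimeridian.

86.0°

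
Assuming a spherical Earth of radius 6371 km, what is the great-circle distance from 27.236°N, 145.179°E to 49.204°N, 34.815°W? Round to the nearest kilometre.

Δλ = -34.815 − 145.179 = -179.994°.
Δφ = 49.204 − 27.236 = 21.968°.
a = sin²(Δφ/2) + cos φ₁ · cos φ₂ · sin²(Δλ/2) = 0.617232.
c = 2·atan2(√a, √(1−a)) = 1.80746 rad → d = 6371·c ≈ 11515.35 km.

11515 km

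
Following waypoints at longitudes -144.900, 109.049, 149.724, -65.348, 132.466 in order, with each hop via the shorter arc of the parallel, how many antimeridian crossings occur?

3

Leg 1: -144.900° → +109.049°, shortest Δλ = -106.051° (west) — crosses 180°.
Leg 2: +109.049° → +149.724°, shortest Δλ = 40.675° (east) — does not cross 180°.
Leg 3: +149.724° → -65.348°, shortest Δλ = 144.928° (east) — crosses 180°.
Leg 4: -65.348° → +132.466°, shortest Δλ = -162.186° (west) — crosses 180°.
Total crossings: 3.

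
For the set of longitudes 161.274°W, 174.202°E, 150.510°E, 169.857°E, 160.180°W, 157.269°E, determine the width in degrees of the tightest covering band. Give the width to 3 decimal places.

Sort the longitudes: -161.274°, -160.180°, +150.510°, +157.269°, +169.857°, +174.202°.
Eastward gaps between consecutive values (wrapping around): 1.094°, 310.690°, 6.759°, 12.588°, 4.345°, 24.524°.
Largest gap = 310.690° ⇒ minimal covering band is its complement: 360° − 310.690° = 49.310°.
Band runs from +150.510° eastward to -160.180°, crossing the antimeridian.

49.310°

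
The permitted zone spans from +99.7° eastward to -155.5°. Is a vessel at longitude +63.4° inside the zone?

No

Band width going east from +99.7° to -155.5°: ((-155.5 − 99.7) mod 360) = 104.8°.
Offset of +63.4° east of the west edge: ((63.4 − 99.7) mod 360) = 323.7°.
323.7° > 104.8° ⇒ outside.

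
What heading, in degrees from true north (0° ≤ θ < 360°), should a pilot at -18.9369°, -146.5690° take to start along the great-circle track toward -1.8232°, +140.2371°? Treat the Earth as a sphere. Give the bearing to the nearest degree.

274°

Δλ = 140.2371 − -146.5690 = 286.8061°; wrapped into (−180°, 180°]: -73.1939°.
θ = atan2( sin Δλ · cos φ₂ , cos φ₁ · sin φ₂ − sin φ₁ · cos φ₂ · cos Δλ )
  = atan2(-0.95680, 0.06369) = -86.192° → normalised to [0°, 360°): 273.808°.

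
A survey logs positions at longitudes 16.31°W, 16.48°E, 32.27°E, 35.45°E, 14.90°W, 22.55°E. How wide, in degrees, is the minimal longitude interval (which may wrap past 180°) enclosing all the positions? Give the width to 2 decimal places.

51.76°

Sort the longitudes: -16.31°, -14.90°, +16.48°, +22.55°, +32.27°, +35.45°.
Eastward gaps between consecutive values (wrapping around): 1.41°, 31.38°, 6.07°, 9.72°, 3.18°, 308.24°.
Largest gap = 308.24° ⇒ minimal covering band is its complement: 360° − 308.24° = 51.76°.
Band runs from -16.31° eastward to +35.45°.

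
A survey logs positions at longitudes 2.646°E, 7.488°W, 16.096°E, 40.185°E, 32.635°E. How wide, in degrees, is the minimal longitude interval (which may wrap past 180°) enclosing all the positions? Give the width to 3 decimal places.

Sort the longitudes: -7.488°, +2.646°, +16.096°, +32.635°, +40.185°.
Eastward gaps between consecutive values (wrapping around): 10.134°, 13.450°, 16.539°, 7.550°, 312.327°.
Largest gap = 312.327° ⇒ minimal covering band is its complement: 360° − 312.327° = 47.673°.
Band runs from -7.488° eastward to +40.185°.

47.673°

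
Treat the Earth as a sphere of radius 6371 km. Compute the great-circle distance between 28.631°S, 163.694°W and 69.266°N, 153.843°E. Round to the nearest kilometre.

Δλ = 153.843 − -163.694 = 317.537°; wrapped into (−180°, 180°]: -42.463°.
Δφ = 69.266 − -28.631 = 97.897°.
a = sin²(Δφ/2) + cos φ₁ · cos φ₂ · sin²(Δλ/2) = 0.609448.
c = 2·atan2(√a, √(1−a)) = 1.79148 rad → d = 6371·c ≈ 11413.51 km.

11414 km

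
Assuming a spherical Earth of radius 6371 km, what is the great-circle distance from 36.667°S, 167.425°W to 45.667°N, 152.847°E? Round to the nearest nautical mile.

Δλ = 152.847 − -167.425 = 320.272°; wrapped into (−180°, 180°]: -39.728°.
Δφ = 45.667 − -36.667 = 82.334°.
a = sin²(Δφ/2) + cos φ₁ · cos φ₂ · sin²(Δλ/2) = 0.498019.
c = 2·atan2(√a, √(1−a)) = 1.56683 rad → d = 6371·c ≈ 9982.30 km ≈ 5390.01 nmi.

5390 nmi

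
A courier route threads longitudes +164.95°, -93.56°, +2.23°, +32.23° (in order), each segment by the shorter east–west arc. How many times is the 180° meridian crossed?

Leg 1: +164.95° → -93.56°, shortest Δλ = 101.49° (east) — crosses 180°.
Leg 2: -93.56° → +2.23°, shortest Δλ = 95.79° (east) — does not cross 180°.
Leg 3: +2.23° → +32.23°, shortest Δλ = 30.0° (east) — does not cross 180°.
Total crossings: 1.

1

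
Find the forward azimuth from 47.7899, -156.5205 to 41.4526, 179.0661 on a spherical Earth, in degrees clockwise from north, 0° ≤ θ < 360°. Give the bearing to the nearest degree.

259°

Δλ = 179.0661 − -156.5205 = 335.5866°; wrapped into (−180°, 180°]: -24.4134°.
θ = atan2( sin Δλ · cos φ₂ , cos φ₁ · sin φ₂ − sin φ₁ · cos φ₂ · cos Δλ )
  = atan2(-0.30978, -0.06074) = -101.094° → normalised to [0°, 360°): 258.906°.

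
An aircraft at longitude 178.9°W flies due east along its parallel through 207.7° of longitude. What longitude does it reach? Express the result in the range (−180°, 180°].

Start at -178.9°; shift +207.7° → +28.8°.
+28.8° already lies in (−180°, 180°].

28.8°E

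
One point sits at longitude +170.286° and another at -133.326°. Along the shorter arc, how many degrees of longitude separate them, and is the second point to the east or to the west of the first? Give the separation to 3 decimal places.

56.388° east

Raw difference: -133.326 − 170.286 = -303.612°.
Normalise into (−180°, 180°]: -303.612° + 360° = 56.388°.
Positive ⇒ the second point lies to the east; separation 56.388°.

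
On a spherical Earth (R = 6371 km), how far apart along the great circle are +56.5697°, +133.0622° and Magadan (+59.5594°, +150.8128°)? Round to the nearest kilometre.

Δλ = 150.8128 − 133.0622 = 17.7506°.
Δφ = 59.5594 − 56.5697 = 2.9897°.
a = sin²(Δφ/2) + cos φ₁ · cos φ₂ · sin²(Δλ/2) = 0.007325.
c = 2·atan2(√a, √(1−a)) = 0.17138 rad → d = 6371·c ≈ 1091.85 km.

1092 km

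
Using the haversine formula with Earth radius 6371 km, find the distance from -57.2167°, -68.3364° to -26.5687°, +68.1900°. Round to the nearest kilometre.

Δλ = 68.1900 − -68.3364 = 136.5264°.
Δφ = -26.5687 − -57.2167 = 30.6480°.
a = sin²(Δφ/2) + cos φ₁ · cos φ₂ · sin²(Δλ/2) = 0.487705.
c = 2·atan2(√a, √(1−a)) = 1.54620 rad → d = 6371·c ≈ 9850.86 km.

9851 km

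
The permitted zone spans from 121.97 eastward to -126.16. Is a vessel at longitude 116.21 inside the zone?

Band width going east from +121.97° to -126.16°: ((-126.16 − 121.97) mod 360) = 111.87°.
Offset of +116.21° east of the west edge: ((116.21 − 121.97) mod 360) = 354.24°.
354.24° > 111.87° ⇒ outside.

No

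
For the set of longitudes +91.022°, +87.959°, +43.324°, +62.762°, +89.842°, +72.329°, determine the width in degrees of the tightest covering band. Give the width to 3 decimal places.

47.698°

Sort the longitudes: +43.324°, +62.762°, +72.329°, +87.959°, +89.842°, +91.022°.
Eastward gaps between consecutive values (wrapping around): 19.438°, 9.567°, 15.630°, 1.883°, 1.180°, 312.302°.
Largest gap = 312.302° ⇒ minimal covering band is its complement: 360° − 312.302° = 47.698°.
Band runs from +43.324° eastward to +91.022°.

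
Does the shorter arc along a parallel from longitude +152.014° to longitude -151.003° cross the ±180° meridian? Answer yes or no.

Yes

Naïve |-151.003 − 152.014| = 303.017° > 180°, so the shorter arc goes the other way round — across 180°.
Signed shortest Δλ = ((-151.003 − 152.014 + 180) mod 360) − 180 = 56.983°.
Going east by 56.983° from +152.014° passes through 180° before reaching -151.003°.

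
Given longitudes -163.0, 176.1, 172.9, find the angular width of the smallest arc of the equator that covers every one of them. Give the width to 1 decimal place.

24.1°

Sort the longitudes: -163.0°, +172.9°, +176.1°.
Eastward gaps between consecutive values (wrapping around): 335.9°, 3.2°, 20.9°.
Largest gap = 335.9° ⇒ minimal covering band is its complement: 360° − 335.9° = 24.1°.
Band runs from +172.9° eastward to -163.0°, crossing the antimeridian.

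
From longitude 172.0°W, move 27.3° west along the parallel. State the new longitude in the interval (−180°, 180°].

160.7°E

Start at -172.0°; shift −27.3° → -199.3°.
-199.3° lies outside (−180°, 180°]; add 360° → +160.7°.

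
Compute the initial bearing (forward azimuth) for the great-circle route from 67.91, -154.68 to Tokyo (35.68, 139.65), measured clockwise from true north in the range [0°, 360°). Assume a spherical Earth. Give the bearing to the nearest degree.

Δλ = 139.65 − -154.68 = 294.33°; wrapped into (−180°, 180°]: -65.67°.
θ = atan2( sin Δλ · cos φ₂ , cos φ₁ · sin φ₂ − sin φ₁ · cos φ₂ · cos Δλ )
  = atan2(-0.74015, -0.09075) = -96.990° → normalised to [0°, 360°): 263.010°.

263°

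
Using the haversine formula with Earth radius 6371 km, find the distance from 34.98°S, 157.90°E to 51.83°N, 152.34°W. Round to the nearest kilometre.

10797 km

Δλ = -152.34 − 157.90 = -310.24°; wrapped into (−180°, 180°]: 49.76°.
Δφ = 51.83 − -34.98 = 86.81°.
a = sin²(Δφ/2) + cos φ₁ · cos φ₂ · sin²(Δλ/2) = 0.561804.
c = 2·atan2(√a, √(1−a)) = 1.69472 rad → d = 6371·c ≈ 10797.07 km.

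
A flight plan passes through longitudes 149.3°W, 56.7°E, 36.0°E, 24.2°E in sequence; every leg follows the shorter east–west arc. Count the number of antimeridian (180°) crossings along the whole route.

Leg 1: -149.3° → +56.7°, shortest Δλ = -154.0° (west) — crosses 180°.
Leg 2: +56.7° → +36.0°, shortest Δλ = -20.7° (west) — does not cross 180°.
Leg 3: +36.0° → +24.2°, shortest Δλ = -11.8° (west) — does not cross 180°.
Total crossings: 1.

1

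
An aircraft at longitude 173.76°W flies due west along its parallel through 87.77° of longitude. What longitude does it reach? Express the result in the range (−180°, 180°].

98.47°E

Start at -173.76°; shift −87.77° → -261.53°.
-261.53° lies outside (−180°, 180°]; add 360° → +98.47°.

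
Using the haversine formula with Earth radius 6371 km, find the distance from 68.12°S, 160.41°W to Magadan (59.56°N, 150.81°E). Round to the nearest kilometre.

14734 km

Δλ = 150.81 − -160.41 = 311.22°; wrapped into (−180°, 180°]: -48.78°.
Δφ = 59.56 − -68.12 = 127.68°.
a = sin²(Δφ/2) + cos φ₁ · cos φ₂ · sin²(Δλ/2) = 0.837821.
c = 2·atan2(√a, √(1−a)) = 2.31263 rad → d = 6371·c ≈ 14733.78 km.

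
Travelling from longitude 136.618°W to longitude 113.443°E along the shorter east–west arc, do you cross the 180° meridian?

Yes

Naïve |113.443 − -136.618| = 250.061° > 180°, so the shorter arc goes the other way round — across 180°.
Signed shortest Δλ = ((113.443 − -136.618 + 180) mod 360) − 180 = -109.939°.
Going west by 109.939° from -136.618° passes through 180° before reaching +113.443°.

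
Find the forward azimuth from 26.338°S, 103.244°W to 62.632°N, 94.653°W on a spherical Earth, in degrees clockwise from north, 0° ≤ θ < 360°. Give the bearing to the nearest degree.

4°

Δλ = -94.653 − -103.244 = 8.591°.
θ = atan2( sin Δλ · cos φ₂ , cos φ₁ · sin φ₂ − sin φ₁ · cos φ₂ · cos Δλ )
  = atan2(0.06867, 0.99755) = 3.938° → normalised to [0°, 360°): 3.938°.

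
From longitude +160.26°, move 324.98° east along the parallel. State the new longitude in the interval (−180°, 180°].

+125.24°

Start at +160.26°; shift +324.98° → +485.24°.
+485.24° lies outside (−180°, 180°]; subtract 360° → +125.24°.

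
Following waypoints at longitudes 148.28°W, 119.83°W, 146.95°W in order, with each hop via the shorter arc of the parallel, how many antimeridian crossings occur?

0

Leg 1: -148.28° → -119.83°, shortest Δλ = 28.45° (east) — does not cross 180°.
Leg 2: -119.83° → -146.95°, shortest Δλ = -27.12° (west) — does not cross 180°.
Total crossings: 0.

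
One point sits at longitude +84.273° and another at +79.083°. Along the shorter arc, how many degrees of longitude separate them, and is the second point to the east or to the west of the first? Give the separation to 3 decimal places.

Raw difference: 79.083 − 84.273 = -5.19°.
Normalise into (−180°, 180°]: -5.19° stays -5.19°.
Negative ⇒ the second point lies to the west; separation 5.190°.

5.190° west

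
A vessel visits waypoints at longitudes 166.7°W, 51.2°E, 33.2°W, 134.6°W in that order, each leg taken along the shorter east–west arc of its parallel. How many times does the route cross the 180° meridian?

Leg 1: -166.7° → +51.2°, shortest Δλ = -142.1° (west) — crosses 180°.
Leg 2: +51.2° → -33.2°, shortest Δλ = -84.4° (west) — does not cross 180°.
Leg 3: -33.2° → -134.6°, shortest Δλ = -101.4° (west) — does not cross 180°.
Total crossings: 1.

1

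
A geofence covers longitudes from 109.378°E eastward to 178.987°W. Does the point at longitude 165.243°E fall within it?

Band width going east from +109.378° to -178.987°: ((-178.987 − 109.378) mod 360) = 71.635°.
Offset of +165.243° east of the west edge: ((165.243 − 109.378) mod 360) = 55.865°.
55.865° ≤ 71.635° ⇒ inside.

Yes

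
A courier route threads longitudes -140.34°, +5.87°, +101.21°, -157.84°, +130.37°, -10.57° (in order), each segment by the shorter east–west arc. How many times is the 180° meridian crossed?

2

Leg 1: -140.34° → +5.87°, shortest Δλ = 146.21° (east) — does not cross 180°.
Leg 2: +5.87° → +101.21°, shortest Δλ = 95.34° (east) — does not cross 180°.
Leg 3: +101.21° → -157.84°, shortest Δλ = 100.95° (east) — crosses 180°.
Leg 4: -157.84° → +130.37°, shortest Δλ = -71.79° (west) — crosses 180°.
Leg 5: +130.37° → -10.57°, shortest Δλ = -140.94° (west) — does not cross 180°.
Total crossings: 2.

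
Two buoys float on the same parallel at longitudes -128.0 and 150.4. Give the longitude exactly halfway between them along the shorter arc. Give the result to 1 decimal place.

-168.8°

Signed shortest Δλ from -128.0° to +150.4° is -81.6°.
Midpoint longitude = -128.0° + (-81.6°)/2 = -128.0° − 40.8° = -168.8°.
(The naïve average (-128.0 + +150.4)/2 = 11.2° is on the wrong side of the globe.)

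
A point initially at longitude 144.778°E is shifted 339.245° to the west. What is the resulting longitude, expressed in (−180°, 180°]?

Start at +144.778°; shift −339.245° → -194.467°.
-194.467° lies outside (−180°, 180°]; add 360° → +165.533°.

165.533°E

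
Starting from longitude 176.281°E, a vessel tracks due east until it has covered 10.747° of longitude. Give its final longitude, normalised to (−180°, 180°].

Start at +176.281°; shift +10.747° → +187.028°.
+187.028° lies outside (−180°, 180°]; subtract 360° → -172.972°.

172.972°W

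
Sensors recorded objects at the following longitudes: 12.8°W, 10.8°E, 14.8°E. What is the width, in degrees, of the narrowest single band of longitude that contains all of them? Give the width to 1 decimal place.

27.6°

Sort the longitudes: -12.8°, +10.8°, +14.8°.
Eastward gaps between consecutive values (wrapping around): 23.6°, 4.0°, 332.4°.
Largest gap = 332.4° ⇒ minimal covering band is its complement: 360° − 332.4° = 27.6°.
Band runs from -12.8° eastward to +14.8°.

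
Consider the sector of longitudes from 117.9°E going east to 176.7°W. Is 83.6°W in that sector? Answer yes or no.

Band width going east from +117.9° to -176.7°: ((-176.7 − 117.9) mod 360) = 65.4°.
Offset of -83.6° east of the west edge: ((-83.6 − 117.9) mod 360) = 158.5°.
158.5° > 65.4° ⇒ outside.

No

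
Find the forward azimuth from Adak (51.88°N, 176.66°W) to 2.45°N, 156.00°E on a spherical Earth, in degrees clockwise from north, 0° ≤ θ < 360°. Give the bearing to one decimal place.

Δλ = 156.00 − -176.66 = 332.66°; wrapped into (−180°, 180°]: -27.34°.
θ = atan2( sin Δλ · cos φ₂ , cos φ₁ · sin φ₂ − sin φ₁ · cos φ₂ · cos Δλ )
  = atan2(-0.45885, -0.67181) = -145.667° → normalised to [0°, 360°): 214.333°.

214.3°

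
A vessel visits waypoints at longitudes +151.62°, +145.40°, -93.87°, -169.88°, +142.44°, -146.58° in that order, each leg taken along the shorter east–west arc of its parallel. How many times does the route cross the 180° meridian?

Leg 1: +151.62° → +145.40°, shortest Δλ = -6.22° (west) — does not cross 180°.
Leg 2: +145.40° → -93.87°, shortest Δλ = 120.73° (east) — crosses 180°.
Leg 3: -93.87° → -169.88°, shortest Δλ = -76.01° (west) — does not cross 180°.
Leg 4: -169.88° → +142.44°, shortest Δλ = -47.68° (west) — crosses 180°.
Leg 5: +142.44° → -146.58°, shortest Δλ = 70.98° (east) — crosses 180°.
Total crossings: 3.

3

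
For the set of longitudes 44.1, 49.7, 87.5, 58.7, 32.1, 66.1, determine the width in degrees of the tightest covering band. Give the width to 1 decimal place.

Sort the longitudes: +32.1°, +44.1°, +49.7°, +58.7°, +66.1°, +87.5°.
Eastward gaps between consecutive values (wrapping around): 12.0°, 5.6°, 9.0°, 7.4°, 21.4°, 304.6°.
Largest gap = 304.6° ⇒ minimal covering band is its complement: 360° − 304.6° = 55.4°.
Band runs from +32.1° eastward to +87.5°.

55.4°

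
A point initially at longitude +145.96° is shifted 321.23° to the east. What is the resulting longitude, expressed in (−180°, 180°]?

+107.19°

Start at +145.96°; shift +321.23° → +467.19°.
+467.19° lies outside (−180°, 180°]; subtract 360° → +107.19°.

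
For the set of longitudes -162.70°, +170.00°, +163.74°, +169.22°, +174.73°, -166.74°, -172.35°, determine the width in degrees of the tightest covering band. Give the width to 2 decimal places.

33.56°

Sort the longitudes: -172.35°, -166.74°, -162.70°, +163.74°, +169.22°, +170.00°, +174.73°.
Eastward gaps between consecutive values (wrapping around): 5.61°, 4.04°, 326.44°, 5.48°, 0.78°, 4.73°, 12.92°.
Largest gap = 326.44° ⇒ minimal covering band is its complement: 360° − 326.44° = 33.56°.
Band runs from +163.74° eastward to -162.70°, crossing the antimeridian.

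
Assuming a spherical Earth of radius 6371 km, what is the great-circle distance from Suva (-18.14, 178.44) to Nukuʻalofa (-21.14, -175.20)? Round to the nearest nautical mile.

Δλ = -175.20 − 178.44 = -353.64°; wrapped into (−180°, 180°]: 6.36°.
Δφ = -21.14 − -18.14 = -3.00°.
a = sin²(Δφ/2) + cos φ₁ · cos φ₂ · sin²(Δλ/2) = 0.003413.
c = 2·atan2(√a, √(1−a)) = 0.11690 rad → d = 6371·c ≈ 744.79 km ≈ 402.16 nmi.

402 nmi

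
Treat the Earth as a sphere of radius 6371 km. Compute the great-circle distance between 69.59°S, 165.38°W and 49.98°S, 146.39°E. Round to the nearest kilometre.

3322 km

Δλ = 146.39 − -165.38 = 311.77°; wrapped into (−180°, 180°]: -48.23°.
Δφ = -49.98 − -69.59 = 19.61°.
a = sin²(Δφ/2) + cos φ₁ · cos φ₂ · sin²(Δλ/2) = 0.066435.
c = 2·atan2(√a, √(1−a)) = 0.52139 rad → d = 6371·c ≈ 3321.76 km.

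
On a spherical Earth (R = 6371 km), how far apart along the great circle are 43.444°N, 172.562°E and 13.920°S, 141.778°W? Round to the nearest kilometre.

Δλ = -141.778 − 172.562 = -314.340°; wrapped into (−180°, 180°]: 45.660°.
Δφ = -13.920 − 43.444 = -57.364°.
a = sin²(Δφ/2) + cos φ₁ · cos φ₂ · sin²(Δλ/2) = 0.336441.
c = 2·atan2(√a, √(1−a)) = 1.23754 rad → d = 6371·c ≈ 7884.40 km.

7884 km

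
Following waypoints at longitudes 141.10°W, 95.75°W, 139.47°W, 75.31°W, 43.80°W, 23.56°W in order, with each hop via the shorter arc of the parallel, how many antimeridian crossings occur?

Leg 1: -141.10° → -95.75°, shortest Δλ = 45.35° (east) — does not cross 180°.
Leg 2: -95.75° → -139.47°, shortest Δλ = -43.72° (west) — does not cross 180°.
Leg 3: -139.47° → -75.31°, shortest Δλ = 64.16° (east) — does not cross 180°.
Leg 4: -75.31° → -43.80°, shortest Δλ = 31.51° (east) — does not cross 180°.
Leg 5: -43.80° → -23.56°, shortest Δλ = 20.24° (east) — does not cross 180°.
Total crossings: 0.

0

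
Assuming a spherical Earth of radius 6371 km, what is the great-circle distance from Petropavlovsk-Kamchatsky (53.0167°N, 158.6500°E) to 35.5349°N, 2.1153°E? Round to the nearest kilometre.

9911 km

Δλ = 2.1153 − 158.6500 = -156.5347°.
Δφ = 35.5349 − 53.0167 = -17.4818°.
a = sin²(Δφ/2) + cos φ₁ · cos φ₂ · sin²(Δλ/2) = 0.492396.
c = 2·atan2(√a, √(1−a)) = 1.55559 rad → d = 6371·c ≈ 9910.65 km.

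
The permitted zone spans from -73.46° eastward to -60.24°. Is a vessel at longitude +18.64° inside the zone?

Band width going east from -73.46° to -60.24°: ((-60.24 − -73.46) mod 360) = 13.22°.
Offset of +18.64° east of the west edge: ((18.64 − -73.46) mod 360) = 92.10°.
92.10° > 13.22° ⇒ outside.

No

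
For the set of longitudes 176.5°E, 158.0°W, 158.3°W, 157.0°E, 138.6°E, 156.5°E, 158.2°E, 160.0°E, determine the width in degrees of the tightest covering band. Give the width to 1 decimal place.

Sort the longitudes: -158.3°, -158.0°, +138.6°, +156.5°, +157.0°, +158.2°, +160.0°, +176.5°.
Eastward gaps between consecutive values (wrapping around): 0.3°, 296.6°, 17.9°, 0.5°, 1.2°, 1.8°, 16.5°, 25.2°.
Largest gap = 296.6° ⇒ minimal covering band is its complement: 360° − 296.6° = 63.4°.
Band runs from +138.6° eastward to -158.0°, crossing the antimeridian.

63.4°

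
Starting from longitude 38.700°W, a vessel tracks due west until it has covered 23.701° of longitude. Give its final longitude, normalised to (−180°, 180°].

Start at -38.700°; shift −23.701° → -62.401°.
-62.401° already lies in (−180°, 180°].

62.401°W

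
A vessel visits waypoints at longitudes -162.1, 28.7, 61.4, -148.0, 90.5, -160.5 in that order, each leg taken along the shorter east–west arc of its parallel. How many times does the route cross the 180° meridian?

4

Leg 1: -162.1° → +28.7°, shortest Δλ = -169.2° (west) — crosses 180°.
Leg 2: +28.7° → +61.4°, shortest Δλ = 32.7° (east) — does not cross 180°.
Leg 3: +61.4° → -148.0°, shortest Δλ = 150.6° (east) — crosses 180°.
Leg 4: -148.0° → +90.5°, shortest Δλ = -121.5° (west) — crosses 180°.
Leg 5: +90.5° → -160.5°, shortest Δλ = 109.0° (east) — crosses 180°.
Total crossings: 4.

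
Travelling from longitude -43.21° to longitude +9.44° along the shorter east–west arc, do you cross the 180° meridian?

No

Signed shortest Δλ = ((9.44 − -43.21 + 180) mod 360) − 180 = 52.65°.
Going east by 52.65° from -43.21° reaches +9.44° without touching 180°.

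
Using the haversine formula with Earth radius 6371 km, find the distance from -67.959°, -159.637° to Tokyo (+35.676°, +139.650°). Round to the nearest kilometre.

12570 km

Δλ = 139.650 − -159.637 = 299.287°; wrapped into (−180°, 180°]: -60.713°.
Δφ = 35.676 − -67.959 = 103.635°.
a = sin²(Δφ/2) + cos φ₁ · cos φ₂ · sin²(Δλ/2) = 0.695727.
c = 2·atan2(√a, √(1−a)) = 1.97301 rad → d = 6371·c ≈ 12570.03 km.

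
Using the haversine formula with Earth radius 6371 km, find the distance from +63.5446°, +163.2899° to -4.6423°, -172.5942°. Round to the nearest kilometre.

Δλ = -172.5942 − 163.2899 = -335.8841°; wrapped into (−180°, 180°]: 24.1159°.
Δφ = -4.6423 − 63.5446 = -68.1869°.
a = sin²(Δφ/2) + cos φ₁ · cos φ₂ · sin²(Δλ/2) = 0.333588.
c = 2·atan2(√a, √(1−a)) = 1.23150 rad → d = 6371·c ≈ 7845.88 km.

7846 km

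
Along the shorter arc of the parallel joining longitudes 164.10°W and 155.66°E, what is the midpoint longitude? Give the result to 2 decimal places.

Signed shortest Δλ from -164.10° to +155.66° is -40.24°.
Midpoint longitude = -164.10° + (-40.24°)/2 = -164.10° − 20.12° = -184.22°.
Normalise into (−180°, 180°]: +175.78°.
(The naïve average (-164.10 + +155.66)/2 = -4.22° is on the wrong side of the globe.)

175.78°E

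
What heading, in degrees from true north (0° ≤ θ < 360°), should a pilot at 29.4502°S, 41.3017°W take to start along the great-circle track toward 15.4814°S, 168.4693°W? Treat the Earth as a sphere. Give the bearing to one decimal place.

236.0°

Δλ = -168.4693 − -41.3017 = -127.1676°.
θ = atan2( sin Δλ · cos φ₂ , cos φ₁ · sin φ₂ − sin φ₁ · cos φ₂ · cos Δλ )
  = atan2(-0.76796, -0.51870) = -124.036° → normalised to [0°, 360°): 235.964°.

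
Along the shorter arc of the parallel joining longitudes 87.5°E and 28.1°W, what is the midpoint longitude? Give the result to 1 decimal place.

29.7°E

Signed shortest Δλ from +87.5° to -28.1° is -115.6°.
Midpoint longitude = +87.5° + (-115.6°)/2 = +87.5° − 57.8° = +29.7°.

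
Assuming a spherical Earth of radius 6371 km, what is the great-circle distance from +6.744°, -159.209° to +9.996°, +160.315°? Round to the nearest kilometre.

4465 km

Δλ = 160.315 − -159.209 = 319.524°; wrapped into (−180°, 180°]: -40.476°.
Δφ = 9.996 − 6.744 = 3.252°.
a = sin²(Δφ/2) + cos φ₁ · cos φ₂ · sin²(Δλ/2) = 0.117834.
c = 2·atan2(√a, √(1−a)) = 0.70079 rad → d = 6371·c ≈ 4464.75 km.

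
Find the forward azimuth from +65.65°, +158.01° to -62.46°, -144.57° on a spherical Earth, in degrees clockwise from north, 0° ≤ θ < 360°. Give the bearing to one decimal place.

146.7°

Δλ = -144.57 − 158.01 = -302.58°; wrapped into (−180°, 180°]: 57.42°.
θ = atan2( sin Δλ · cos φ₂ , cos φ₁ · sin φ₂ − sin φ₁ · cos φ₂ · cos Δλ )
  = atan2(0.38961, -0.59242) = 146.669° → normalised to [0°, 360°): 146.669°.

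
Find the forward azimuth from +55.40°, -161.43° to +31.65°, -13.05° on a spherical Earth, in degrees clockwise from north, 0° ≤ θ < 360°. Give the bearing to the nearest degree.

Δλ = -13.05 − -161.43 = 148.38°.
θ = atan2( sin Δλ · cos φ₂ , cos φ₁ · sin φ₂ − sin φ₁ · cos φ₂ · cos Δλ )
  = atan2(0.44631, 0.89465) = 26.513° → normalised to [0°, 360°): 26.513°.

27°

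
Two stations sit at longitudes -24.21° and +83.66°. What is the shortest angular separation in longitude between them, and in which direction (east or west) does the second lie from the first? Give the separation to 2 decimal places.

107.87° east

Raw difference: 83.66 − -24.21 = 107.87°.
Normalise into (−180°, 180°]: 107.87° stays 107.87°.
Positive ⇒ the second point lies to the east; separation 107.87°.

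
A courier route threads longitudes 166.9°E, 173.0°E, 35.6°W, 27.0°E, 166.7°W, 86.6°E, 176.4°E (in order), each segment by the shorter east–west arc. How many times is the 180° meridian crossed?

Leg 1: +166.9° → +173.0°, shortest Δλ = 6.1° (east) — does not cross 180°.
Leg 2: +173.0° → -35.6°, shortest Δλ = 151.4° (east) — crosses 180°.
Leg 3: -35.6° → +27.0°, shortest Δλ = 62.6° (east) — does not cross 180°.
Leg 4: +27.0° → -166.7°, shortest Δλ = 166.3° (east) — crosses 180°.
Leg 5: -166.7° → +86.6°, shortest Δλ = -106.7° (west) — crosses 180°.
Leg 6: +86.6° → +176.4°, shortest Δλ = 89.8° (east) — does not cross 180°.
Total crossings: 3.

3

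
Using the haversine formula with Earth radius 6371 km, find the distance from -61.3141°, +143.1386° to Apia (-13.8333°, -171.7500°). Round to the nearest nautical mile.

Δλ = -171.7500 − 143.1386 = -314.8886°; wrapped into (−180°, 180°]: 45.1114°.
Δφ = -13.8333 − -61.3141 = 47.4808°.
a = sin²(Δφ/2) + cos φ₁ · cos φ₂ · sin²(Δλ/2) = 0.230659.
c = 2·atan2(√a, √(1−a)) = 1.00192 rad → d = 6371·c ≈ 6383.26 km ≈ 3446.68 nmi.

3447 nmi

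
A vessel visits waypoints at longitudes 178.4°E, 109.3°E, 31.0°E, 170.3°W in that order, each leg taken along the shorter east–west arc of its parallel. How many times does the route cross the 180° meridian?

Leg 1: +178.4° → +109.3°, shortest Δλ = -69.1° (west) — does not cross 180°.
Leg 2: +109.3° → +31.0°, shortest Δλ = -78.3° (west) — does not cross 180°.
Leg 3: +31.0° → -170.3°, shortest Δλ = 158.7° (east) — crosses 180°.
Total crossings: 1.

1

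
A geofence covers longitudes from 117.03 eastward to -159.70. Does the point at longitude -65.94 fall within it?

No

Band width going east from +117.03° to -159.70°: ((-159.70 − 117.03) mod 360) = 83.27°.
Offset of -65.94° east of the west edge: ((-65.94 − 117.03) mod 360) = 177.03°.
177.03° > 83.27° ⇒ outside.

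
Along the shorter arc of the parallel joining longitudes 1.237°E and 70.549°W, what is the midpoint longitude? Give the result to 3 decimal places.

Signed shortest Δλ from +1.237° to -70.549° is -71.786°.
Midpoint longitude = +1.237° + (-71.786°)/2 = +1.237° − 35.893° = -34.656°.

34.656°W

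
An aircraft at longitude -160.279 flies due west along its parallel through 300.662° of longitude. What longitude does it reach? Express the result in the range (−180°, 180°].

-100.941°

Start at -160.279°; shift −300.662° → -460.941°.
-460.941° lies outside (−180°, 180°]; add 360° → -100.941°.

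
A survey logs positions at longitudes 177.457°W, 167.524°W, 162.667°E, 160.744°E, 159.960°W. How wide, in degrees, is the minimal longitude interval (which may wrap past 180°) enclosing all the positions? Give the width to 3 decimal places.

Sort the longitudes: -177.457°, -167.524°, -159.960°, +160.744°, +162.667°.
Eastward gaps between consecutive values (wrapping around): 9.933°, 7.564°, 320.704°, 1.923°, 19.876°.
Largest gap = 320.704° ⇒ minimal covering band is its complement: 360° − 320.704° = 39.296°.
Band runs from +160.744° eastward to -159.960°, crossing the antimeridian.

39.296°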